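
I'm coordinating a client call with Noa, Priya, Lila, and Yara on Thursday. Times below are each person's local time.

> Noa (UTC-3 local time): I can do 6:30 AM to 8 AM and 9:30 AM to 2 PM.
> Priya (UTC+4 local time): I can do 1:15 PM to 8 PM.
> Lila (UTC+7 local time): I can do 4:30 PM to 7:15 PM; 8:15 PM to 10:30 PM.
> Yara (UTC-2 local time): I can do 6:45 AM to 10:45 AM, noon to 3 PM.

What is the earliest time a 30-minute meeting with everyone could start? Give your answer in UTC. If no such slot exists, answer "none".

Noa in UTC: 09:30-11:00, 12:30-17:00 (add 3h to convert from UTC-3).
Priya in UTC: 09:15-16:00 (subtract 4h to convert from UTC+4).
Lila in UTC: 09:30-12:15, 13:15-15:30 (subtract 7h to convert from UTC+7).
Yara in UTC: 08:45-12:45, 14:00-17:00 (add 2h to convert from UTC-2).
Noa ∩ Priya: 09:30-11:00, 12:30-16:00.
Noa ∩ Priya ∩ Lila: 09:30-11:00, 13:15-15:30.
Noa ∩ Priya ∩ Lila ∩ Yara: 09:30-11:00, 14:00-15:30.
The first common window of at least 30 minutes is 09:30-11:00, so the earliest start is 09:30.

09:30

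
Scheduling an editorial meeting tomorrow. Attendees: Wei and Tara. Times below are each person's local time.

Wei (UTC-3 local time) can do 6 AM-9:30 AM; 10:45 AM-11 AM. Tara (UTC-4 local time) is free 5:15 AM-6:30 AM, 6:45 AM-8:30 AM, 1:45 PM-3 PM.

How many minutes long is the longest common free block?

105

Wei in UTC: 09:00-12:30, 13:45-14:00 (add 3h to convert from UTC-3).
Tara in UTC: 09:15-10:30, 10:45-12:30, 17:45-19:00 (add 4h to convert from UTC-4).
Wei ∩ Tara: 09:15-10:30, 10:45-12:30.
The longest is 10:45-12:30 at 105 minutes.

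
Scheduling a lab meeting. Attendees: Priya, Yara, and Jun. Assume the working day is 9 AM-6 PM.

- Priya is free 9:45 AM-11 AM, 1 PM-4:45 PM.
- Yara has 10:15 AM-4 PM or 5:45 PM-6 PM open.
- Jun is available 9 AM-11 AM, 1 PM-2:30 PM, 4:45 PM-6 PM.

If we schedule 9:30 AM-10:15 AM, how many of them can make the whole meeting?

1

Jun can make the full 09:30-10:15 slot — that's 1.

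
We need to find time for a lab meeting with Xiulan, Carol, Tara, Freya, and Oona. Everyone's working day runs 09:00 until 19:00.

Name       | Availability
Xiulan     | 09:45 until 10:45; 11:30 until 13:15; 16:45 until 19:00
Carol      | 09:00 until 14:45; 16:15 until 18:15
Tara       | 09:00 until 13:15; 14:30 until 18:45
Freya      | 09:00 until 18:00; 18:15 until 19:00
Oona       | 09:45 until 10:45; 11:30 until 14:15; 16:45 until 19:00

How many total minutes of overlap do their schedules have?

Xiulan ∩ Carol: 09:45-10:45, 11:30-13:15, 16:45-18:15.
Xiulan ∩ Carol ∩ Tara: 09:45-10:45, 11:30-13:15, 16:45-18:15.
Xiulan ∩ Carol ∩ Tara ∩ Freya: 09:45-10:45, 11:30-13:15, 16:45-18:00.
Xiulan ∩ Carol ∩ Tara ∩ Freya ∩ Oona: 09:45-10:45, 11:30-13:15, 16:45-18:00.
Summing the common windows: 60 + 105 + 75 = 240 minutes.

240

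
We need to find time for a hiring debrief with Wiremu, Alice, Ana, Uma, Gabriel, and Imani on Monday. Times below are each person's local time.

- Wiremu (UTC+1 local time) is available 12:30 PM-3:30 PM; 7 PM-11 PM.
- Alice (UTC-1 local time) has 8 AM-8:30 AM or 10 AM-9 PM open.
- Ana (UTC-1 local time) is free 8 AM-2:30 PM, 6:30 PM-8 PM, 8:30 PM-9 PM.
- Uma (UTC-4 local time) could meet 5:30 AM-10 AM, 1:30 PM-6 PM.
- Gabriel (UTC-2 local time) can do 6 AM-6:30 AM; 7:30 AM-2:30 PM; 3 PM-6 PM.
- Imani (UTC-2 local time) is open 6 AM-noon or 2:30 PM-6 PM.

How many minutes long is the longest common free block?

150

Wiremu in UTC: 11:30-14:30, 18:00-22:00 (subtract 1h to convert from UTC+1).
Alice in UTC: 09:00-09:30, 11:00-22:00 (add 1h to convert from UTC-1).
Ana in UTC: 09:00-15:30, 19:30-21:00, 21:30-22:00 (add 1h to convert from UTC-1).
Uma in UTC: 09:30-14:00, 17:30-22:00 (add 4h to convert from UTC-4).
Gabriel in UTC: 08:00-08:30, 09:30-16:30, 17:00-20:00 (add 2h to convert from UTC-2).
Imani in UTC: 08:00-14:00, 16:30-20:00 (add 2h to convert from UTC-2).
Wiremu ∩ Alice: 11:30-14:30, 18:00-22:00.
Wiremu ∩ Alice ∩ Ana: 11:30-14:30, 19:30-21:00, 21:30-22:00.
Wiremu ∩ Alice ∩ Ana ∩ Uma: 11:30-14:00, 19:30-21:00, 21:30-22:00.
Wiremu ∩ Alice ∩ Ana ∩ Uma ∩ Gabriel: 11:30-14:00, 19:30-20:00.
Wiremu ∩ Alice ∩ Ana ∩ Uma ∩ Gabriel ∩ Imani: 11:30-14:00, 19:30-20:00.
The longest is 11:30-14:00 at 150 minutes.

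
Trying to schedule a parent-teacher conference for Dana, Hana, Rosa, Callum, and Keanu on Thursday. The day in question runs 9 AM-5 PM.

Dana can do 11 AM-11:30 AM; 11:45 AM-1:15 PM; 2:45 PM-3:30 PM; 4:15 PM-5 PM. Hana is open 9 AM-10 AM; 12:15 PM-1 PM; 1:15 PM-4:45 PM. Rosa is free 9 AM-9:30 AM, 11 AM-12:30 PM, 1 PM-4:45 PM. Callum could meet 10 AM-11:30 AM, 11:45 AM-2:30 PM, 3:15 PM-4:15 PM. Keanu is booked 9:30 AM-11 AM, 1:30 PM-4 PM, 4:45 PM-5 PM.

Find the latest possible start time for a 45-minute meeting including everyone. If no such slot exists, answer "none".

none

Dana free: 11:00-11:30, 11:45-13:15, 14:45-15:30, 16:15-17:00.
Hana free: 09:00-10:00, 12:15-13:00, 13:15-16:45.
Rosa free: 09:00-09:30, 11:00-12:30, 13:00-16:45.
Callum free: 10:00-11:30, 11:45-14:30, 15:15-16:15.
Keanu free: 09:00-09:30, 11:00-13:30, 16:00-16:45 (invert busy blocks within the working day).
Dana ∩ Hana: 12:15-13:00, 14:45-15:30, 16:15-16:45.
Dana ∩ Hana ∩ Rosa: 12:15-12:30, 14:45-15:30, 16:15-16:45.
Dana ∩ Hana ∩ Rosa ∩ Callum: 12:15-12:30, 15:15-15:30.
Dana ∩ Hana ∩ Rosa ∩ Callum ∩ Keanu: 12:15-12:30.
No common window is at least 45 minutes long.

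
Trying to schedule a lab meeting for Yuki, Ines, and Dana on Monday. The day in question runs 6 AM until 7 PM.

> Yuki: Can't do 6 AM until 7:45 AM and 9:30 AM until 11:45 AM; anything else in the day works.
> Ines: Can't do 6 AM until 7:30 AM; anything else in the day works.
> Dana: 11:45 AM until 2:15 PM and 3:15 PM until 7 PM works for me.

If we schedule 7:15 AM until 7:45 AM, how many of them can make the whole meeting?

Yuki free: 07:45-09:30, 11:45-19:00 (invert busy blocks within the working day).
Ines free: 07:30-19:00 (invert busy blocks within the working day).
Dana free: 11:45-14:15, 15:15-19:00.
nobody can make the full 07:15-07:45 slot — that's 0.

0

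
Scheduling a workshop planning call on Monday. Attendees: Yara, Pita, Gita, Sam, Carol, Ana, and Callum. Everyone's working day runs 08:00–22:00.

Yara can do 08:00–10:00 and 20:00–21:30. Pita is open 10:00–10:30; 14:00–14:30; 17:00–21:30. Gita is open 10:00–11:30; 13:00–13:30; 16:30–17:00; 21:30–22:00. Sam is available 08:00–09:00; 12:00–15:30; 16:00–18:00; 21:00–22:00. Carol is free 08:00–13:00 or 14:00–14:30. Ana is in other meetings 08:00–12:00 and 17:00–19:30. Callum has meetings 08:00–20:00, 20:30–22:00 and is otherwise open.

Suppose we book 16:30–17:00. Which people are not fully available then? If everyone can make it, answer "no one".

Callum, Carol, Pita, Yara

Yara free: 08:00-10:00, 20:00-21:30.
Pita free: 10:00-10:30, 14:00-14:30, 17:00-21:30.
Gita free: 10:00-11:30, 13:00-13:30, 16:30-17:00, 21:30-22:00.
Sam free: 08:00-09:00, 12:00-15:30, 16:00-18:00, 21:00-22:00.
Carol free: 08:00-13:00, 14:00-14:30.
Ana free: 12:00-17:00, 19:30-22:00 (invert busy blocks within the working day).
Callum free: 20:00-20:30 (invert busy blocks within the working day).
Yara: not fully free for 16:30-17:00. Pita: not fully free for 16:30-17:00. Gita: free for 16:30-17:00. Sam: free for 16:30-17:00. Carol: not fully free for 16:30-17:00. Ana: free for 16:30-17:00. Callum: not fully free for 16:30-17:00.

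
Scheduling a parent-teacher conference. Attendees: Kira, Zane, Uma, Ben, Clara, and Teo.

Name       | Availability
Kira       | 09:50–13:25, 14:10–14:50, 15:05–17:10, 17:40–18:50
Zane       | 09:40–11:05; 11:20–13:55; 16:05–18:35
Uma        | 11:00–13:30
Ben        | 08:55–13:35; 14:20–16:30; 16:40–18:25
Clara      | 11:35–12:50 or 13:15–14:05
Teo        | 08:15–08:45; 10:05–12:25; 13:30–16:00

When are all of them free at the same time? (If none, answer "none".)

Kira ∩ Zane: 09:50-11:05, 11:20-13:25, 16:05-17:10, 17:40-18:35.
Kira ∩ Zane ∩ Uma: 11:00-11:05, 11:20-13:25.
Kira ∩ Zane ∩ Uma ∩ Ben: 11:00-11:05, 11:20-13:25.
Kira ∩ Zane ∩ Uma ∩ Ben ∩ Clara: 11:35-12:50, 13:15-13:25.
Kira ∩ Zane ∩ Uma ∩ Ben ∩ Clara ∩ Teo: 11:35-12:25.

11:35-12:25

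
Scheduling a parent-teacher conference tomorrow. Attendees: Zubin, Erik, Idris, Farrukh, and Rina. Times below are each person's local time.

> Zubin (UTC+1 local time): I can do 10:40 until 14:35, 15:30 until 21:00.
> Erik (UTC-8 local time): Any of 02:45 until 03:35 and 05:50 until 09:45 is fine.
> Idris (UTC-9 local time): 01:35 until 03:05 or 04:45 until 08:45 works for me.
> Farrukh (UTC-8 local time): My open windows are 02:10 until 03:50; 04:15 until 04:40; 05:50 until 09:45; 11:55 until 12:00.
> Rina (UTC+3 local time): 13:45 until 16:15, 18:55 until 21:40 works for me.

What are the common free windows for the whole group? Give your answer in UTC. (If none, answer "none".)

10:45-11:35, 15:55-17:45

Zubin in UTC: 09:40-13:35, 14:30-20:00 (subtract 1h to convert from UTC+1).
Erik in UTC: 10:45-11:35, 13:50-17:45 (add 8h to convert from UTC-8).
Idris in UTC: 10:35-12:05, 13:45-17:45 (add 9h to convert from UTC-9).
Farrukh in UTC: 10:10-11:50, 12:15-12:40, 13:50-17:45, 19:55-20:00 (add 8h to convert from UTC-8).
Rina in UTC: 10:45-13:15, 15:55-18:40 (subtract 3h to convert from UTC+3).
Zubin ∩ Erik: 10:45-11:35, 14:30-17:45.
Zubin ∩ Erik ∩ Idris: 10:45-11:35, 14:30-17:45.
Zubin ∩ Erik ∩ Idris ∩ Farrukh: 10:45-11:35, 14:30-17:45.
Zubin ∩ Erik ∩ Idris ∩ Farrukh ∩ Rina: 10:45-11:35, 15:55-17:45.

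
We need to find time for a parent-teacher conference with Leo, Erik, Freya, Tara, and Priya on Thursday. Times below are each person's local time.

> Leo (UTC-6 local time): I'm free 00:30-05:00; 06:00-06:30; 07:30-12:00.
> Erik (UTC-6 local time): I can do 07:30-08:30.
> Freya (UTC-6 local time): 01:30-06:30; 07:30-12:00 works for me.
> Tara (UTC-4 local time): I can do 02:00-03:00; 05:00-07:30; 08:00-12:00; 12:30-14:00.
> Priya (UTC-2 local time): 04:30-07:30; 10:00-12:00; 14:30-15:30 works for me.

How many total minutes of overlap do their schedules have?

Leo in UTC: 06:30-11:00, 12:00-12:30, 13:30-18:00 (add 6h to convert from UTC-6).
Erik in UTC: 13:30-14:30 (add 6h to convert from UTC-6).
Freya in UTC: 07:30-12:30, 13:30-18:00 (add 6h to convert from UTC-6).
Tara in UTC: 06:00-07:00, 09:00-11:30, 12:00-16:00, 16:30-18:00 (add 4h to convert from UTC-4).
Priya in UTC: 06:30-09:30, 12:00-14:00, 16:30-17:30 (add 2h to convert from UTC-2).
Leo ∩ Erik: 13:30-14:30.
Leo ∩ Erik ∩ Freya: 13:30-14:30.
Leo ∩ Erik ∩ Freya ∩ Tara: 13:30-14:30.
Leo ∩ Erik ∩ Freya ∩ Tara ∩ Priya: 13:30-14:00.
That's a single block of 30 minutes.

30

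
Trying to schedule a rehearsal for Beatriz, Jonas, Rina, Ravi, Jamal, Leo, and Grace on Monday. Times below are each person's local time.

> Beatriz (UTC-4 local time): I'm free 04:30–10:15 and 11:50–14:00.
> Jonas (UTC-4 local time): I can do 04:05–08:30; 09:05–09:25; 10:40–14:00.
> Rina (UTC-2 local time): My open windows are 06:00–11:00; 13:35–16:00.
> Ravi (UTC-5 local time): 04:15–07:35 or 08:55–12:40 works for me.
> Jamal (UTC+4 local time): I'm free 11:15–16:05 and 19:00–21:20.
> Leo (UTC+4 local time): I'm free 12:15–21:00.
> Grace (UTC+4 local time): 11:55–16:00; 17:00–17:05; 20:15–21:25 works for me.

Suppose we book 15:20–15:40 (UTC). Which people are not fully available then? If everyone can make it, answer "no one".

Beatriz in UTC: 08:30-14:15, 15:50-18:00 (add 4h to convert from UTC-4).
Jonas in UTC: 08:05-12:30, 13:05-13:25, 14:40-18:00 (add 4h to convert from UTC-4).
Rina in UTC: 08:00-13:00, 15:35-18:00 (add 2h to convert from UTC-2).
Ravi in UTC: 09:15-12:35, 13:55-17:40 (add 5h to convert from UTC-5).
Jamal in UTC: 07:15-12:05, 15:00-17:20 (subtract 4h to convert from UTC+4).
Leo in UTC: 08:15-17:00 (subtract 4h to convert from UTC+4).
Grace in UTC: 07:55-12:00, 13:00-13:05, 16:15-17:25 (subtract 4h to convert from UTC+4).
Beatriz: not fully free for 15:20-15:40. Jonas: free for 15:20-15:40. Rina: not fully free for 15:20-15:40. Ravi: free for 15:20-15:40. Jamal: free for 15:20-15:40. Leo: free for 15:20-15:40. Grace: not fully free for 15:20-15:40.

Beatriz, Grace, Rina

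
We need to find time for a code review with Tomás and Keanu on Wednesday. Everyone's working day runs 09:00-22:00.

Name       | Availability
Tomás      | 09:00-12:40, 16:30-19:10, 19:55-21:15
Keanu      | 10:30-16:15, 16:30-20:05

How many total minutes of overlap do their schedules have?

300

Tomás ∩ Keanu: 10:30-12:40, 16:30-19:10, 19:55-20:05.
So the common availability across everyone is 10:30-12:40, 16:30-19:10, 19:55-20:05.
Summing the common windows: 130 + 160 + 10 = 300 minutes.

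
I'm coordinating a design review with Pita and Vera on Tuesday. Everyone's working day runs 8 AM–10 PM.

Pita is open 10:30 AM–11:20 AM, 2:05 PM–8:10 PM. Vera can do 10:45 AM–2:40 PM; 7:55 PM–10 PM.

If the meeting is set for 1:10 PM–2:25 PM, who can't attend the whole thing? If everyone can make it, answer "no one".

Pita: not fully free for 13:10-14:25. Vera: free for 13:10-14:25.

Pita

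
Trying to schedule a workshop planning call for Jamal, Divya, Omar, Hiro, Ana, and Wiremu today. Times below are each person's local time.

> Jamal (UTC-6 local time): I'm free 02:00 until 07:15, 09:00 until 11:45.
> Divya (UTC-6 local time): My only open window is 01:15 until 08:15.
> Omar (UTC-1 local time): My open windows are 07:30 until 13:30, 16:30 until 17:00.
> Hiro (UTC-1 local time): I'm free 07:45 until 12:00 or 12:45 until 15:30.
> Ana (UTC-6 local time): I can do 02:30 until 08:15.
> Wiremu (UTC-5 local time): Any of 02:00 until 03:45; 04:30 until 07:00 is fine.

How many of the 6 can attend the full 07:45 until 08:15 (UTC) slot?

2

Jamal in UTC: 08:00-13:15, 15:00-17:45 (add 6h to convert from UTC-6).
Divya in UTC: 07:15-14:15 (add 6h to convert from UTC-6).
Omar in UTC: 08:30-14:30, 17:30-18:00 (add 1h to convert from UTC-1).
Hiro in UTC: 08:45-13:00, 13:45-16:30 (add 1h to convert from UTC-1).
Ana in UTC: 08:30-14:15 (add 6h to convert from UTC-6).
Wiremu in UTC: 07:00-08:45, 09:30-12:00 (add 5h to convert from UTC-5).
Divya and Wiremu can make the full 07:45-08:15 slot — that's 2.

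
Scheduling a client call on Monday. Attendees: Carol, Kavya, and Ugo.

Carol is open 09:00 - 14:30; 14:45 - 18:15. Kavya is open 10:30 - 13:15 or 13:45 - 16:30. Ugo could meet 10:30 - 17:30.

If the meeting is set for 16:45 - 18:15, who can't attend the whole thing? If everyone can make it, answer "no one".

Carol: free for 16:45-18:15. Kavya: not fully free for 16:45-18:15. Ugo: not fully free for 16:45-18:15.

Kavya, Ugo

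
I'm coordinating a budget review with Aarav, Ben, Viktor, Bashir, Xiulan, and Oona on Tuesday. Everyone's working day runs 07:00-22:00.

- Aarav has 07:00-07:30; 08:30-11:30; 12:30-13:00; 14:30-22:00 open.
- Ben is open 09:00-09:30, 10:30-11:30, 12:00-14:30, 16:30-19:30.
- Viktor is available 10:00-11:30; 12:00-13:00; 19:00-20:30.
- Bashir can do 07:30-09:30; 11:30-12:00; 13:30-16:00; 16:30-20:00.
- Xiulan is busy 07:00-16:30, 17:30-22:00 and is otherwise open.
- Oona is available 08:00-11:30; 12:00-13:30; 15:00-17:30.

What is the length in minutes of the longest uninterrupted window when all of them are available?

Aarav free: 07:00-07:30, 08:30-11:30, 12:30-13:00, 14:30-22:00.
Ben free: 09:00-09:30, 10:30-11:30, 12:00-14:30, 16:30-19:30.
Viktor free: 10:00-11:30, 12:00-13:00, 19:00-20:30.
Bashir free: 07:30-09:30, 11:30-12:00, 13:30-16:00, 16:30-20:00.
Xiulan free: 16:30-17:30 (invert busy blocks within the working day).
Oona free: 08:00-11:30, 12:00-13:30, 15:00-17:30.
Aarav ∩ Ben: 09:00-09:30, 10:30-11:30, 12:30-13:00, 16:30-19:30.
Aarav ∩ Ben ∩ Viktor: 10:30-11:30, 12:30-13:00, 19:00-19:30.
Aarav ∩ Ben ∩ Viktor ∩ Bashir: 19:00-19:30.
Aarav ∩ Ben ∩ Viktor ∩ Bashir ∩ Xiulan: ∅.
Aarav ∩ Ben ∩ Viktor ∩ Bashir ∩ Xiulan ∩ Oona: ∅.
There is no time when everyone is free.
No common window exists, so the longest block is 0 minutes.

0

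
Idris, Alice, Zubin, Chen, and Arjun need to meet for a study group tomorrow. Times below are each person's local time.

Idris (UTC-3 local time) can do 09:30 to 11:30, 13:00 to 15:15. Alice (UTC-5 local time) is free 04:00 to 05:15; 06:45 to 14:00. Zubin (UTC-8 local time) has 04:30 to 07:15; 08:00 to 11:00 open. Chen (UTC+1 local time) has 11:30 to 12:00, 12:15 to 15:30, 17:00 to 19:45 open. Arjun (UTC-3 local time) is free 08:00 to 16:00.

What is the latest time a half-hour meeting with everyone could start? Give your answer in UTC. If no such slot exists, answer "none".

Idris in UTC: 12:30-14:30, 16:00-18:15 (add 3h to convert from UTC-3).
Alice in UTC: 09:00-10:15, 11:45-19:00 (add 5h to convert from UTC-5).
Zubin in UTC: 12:30-15:15, 16:00-19:00 (add 8h to convert from UTC-8).
Chen in UTC: 10:30-11:00, 11:15-14:30, 16:00-18:45 (subtract 1h to convert from UTC+1).
Arjun in UTC: 11:00-19:00 (add 3h to convert from UTC-3).
Idris ∩ Alice: 12:30-14:30, 16:00-18:15.
Idris ∩ Alice ∩ Zubin: 12:30-14:30, 16:00-18:15.
Idris ∩ Alice ∩ Zubin ∩ Chen: 12:30-14:30, 16:00-18:15.
Idris ∩ Alice ∩ Zubin ∩ Chen ∩ Arjun: 12:30-14:30, 16:00-18:15.
The last common window of at least 30 minutes is 16:00-18:15; a 30-minute meeting can start as late as 17:45 and still end by 18:15.

17:45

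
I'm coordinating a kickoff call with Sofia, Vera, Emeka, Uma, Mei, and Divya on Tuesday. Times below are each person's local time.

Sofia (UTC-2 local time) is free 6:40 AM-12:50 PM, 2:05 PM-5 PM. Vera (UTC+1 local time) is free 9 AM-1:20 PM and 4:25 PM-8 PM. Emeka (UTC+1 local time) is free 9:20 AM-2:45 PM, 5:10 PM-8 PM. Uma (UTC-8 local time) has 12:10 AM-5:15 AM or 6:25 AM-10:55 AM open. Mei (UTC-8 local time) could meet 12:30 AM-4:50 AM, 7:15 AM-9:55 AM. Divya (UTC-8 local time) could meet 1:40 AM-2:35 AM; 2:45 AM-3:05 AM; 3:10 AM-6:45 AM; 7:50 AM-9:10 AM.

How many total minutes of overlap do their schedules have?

205

Sofia in UTC: 08:40-14:50, 16:05-19:00 (add 2h to convert from UTC-2).
Vera in UTC: 08:00-12:20, 15:25-19:00 (subtract 1h to convert from UTC+1).
Emeka in UTC: 08:20-13:45, 16:10-19:00 (subtract 1h to convert from UTC+1).
Uma in UTC: 08:10-13:15, 14:25-18:55 (add 8h to convert from UTC-8).
Mei in UTC: 08:30-12:50, 15:15-17:55 (add 8h to convert from UTC-8).
Divya in UTC: 09:40-10:35, 10:45-11:05, 11:10-14:45, 15:50-17:10 (add 8h to convert from UTC-8).
Sofia ∩ Vera: 08:40-12:20, 16:05-19:00.
Sofia ∩ Vera ∩ Emeka: 08:40-12:20, 16:10-19:00.
Sofia ∩ Vera ∩ Emeka ∩ Uma: 08:40-12:20, 16:10-18:55.
Sofia ∩ Vera ∩ Emeka ∩ Uma ∩ Mei: 08:40-12:20, 16:10-17:55.
Sofia ∩ Vera ∩ Emeka ∩ Uma ∩ Mei ∩ Divya: 09:40-10:35, 10:45-11:05, 11:10-12:20, 16:10-17:10.
Summing the common windows: 55 + 20 + 70 + 60 = 205 minutes.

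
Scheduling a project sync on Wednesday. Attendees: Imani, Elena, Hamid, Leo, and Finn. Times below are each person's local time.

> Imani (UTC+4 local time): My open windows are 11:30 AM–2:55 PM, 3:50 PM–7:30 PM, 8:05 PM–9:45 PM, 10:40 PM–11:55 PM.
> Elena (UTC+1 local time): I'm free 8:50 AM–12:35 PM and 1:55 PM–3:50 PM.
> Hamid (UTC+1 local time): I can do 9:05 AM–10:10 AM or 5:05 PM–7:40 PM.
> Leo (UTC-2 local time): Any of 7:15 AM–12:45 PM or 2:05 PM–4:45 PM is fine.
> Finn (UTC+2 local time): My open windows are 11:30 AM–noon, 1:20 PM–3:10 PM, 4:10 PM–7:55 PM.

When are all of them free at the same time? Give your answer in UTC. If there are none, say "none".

none

Imani in UTC: 07:30-10:55, 11:50-15:30, 16:05-17:45, 18:40-19:55 (subtract 4h to convert from UTC+4).
Elena in UTC: 07:50-11:35, 12:55-14:50 (subtract 1h to convert from UTC+1).
Hamid in UTC: 08:05-09:10, 16:05-18:40 (subtract 1h to convert from UTC+1).
Leo in UTC: 09:15-14:45, 16:05-18:45 (add 2h to convert from UTC-2).
Finn in UTC: 09:30-10:00, 11:20-13:10, 14:10-17:55 (subtract 2h to convert from UTC+2).
Imani ∩ Elena: 07:50-10:55, 12:55-14:50.
Imani ∩ Elena ∩ Hamid: 08:05-09:10.
Imani ∩ Elena ∩ Hamid ∩ Leo: ∅.
Imani ∩ Elena ∩ Hamid ∩ Leo ∩ Finn: ∅.
There is no time when everyone is free.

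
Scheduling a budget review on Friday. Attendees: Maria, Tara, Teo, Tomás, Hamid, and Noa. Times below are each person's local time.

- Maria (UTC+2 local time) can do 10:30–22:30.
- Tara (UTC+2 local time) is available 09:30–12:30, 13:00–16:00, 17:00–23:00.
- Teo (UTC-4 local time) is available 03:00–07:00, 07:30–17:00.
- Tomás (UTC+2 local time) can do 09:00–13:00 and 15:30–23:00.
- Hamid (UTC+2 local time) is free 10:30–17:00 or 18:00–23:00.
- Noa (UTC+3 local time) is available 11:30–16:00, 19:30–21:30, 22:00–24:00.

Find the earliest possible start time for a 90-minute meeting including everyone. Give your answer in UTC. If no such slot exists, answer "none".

08:30

Maria in UTC: 08:30-20:30 (subtract 2h to convert from UTC+2).
Tara in UTC: 07:30-10:30, 11:00-14:00, 15:00-21:00 (subtract 2h to convert from UTC+2).
Teo in UTC: 07:00-11:00, 11:30-21:00 (add 4h to convert from UTC-4).
Tomás in UTC: 07:00-11:00, 13:30-21:00 (subtract 2h to convert from UTC+2).
Hamid in UTC: 08:30-15:00, 16:00-21:00 (subtract 2h to convert from UTC+2).
Noa in UTC: 08:30-13:00, 16:30-18:30, 19:00-21:00 (subtract 3h to convert from UTC+3).
Maria ∩ Tara: 08:30-10:30, 11:00-14:00, 15:00-20:30.
Maria ∩ Tara ∩ Teo: 08:30-10:30, 11:30-14:00, 15:00-20:30.
Maria ∩ Tara ∩ Teo ∩ Tomás: 08:30-10:30, 13:30-14:00, 15:00-20:30.
Maria ∩ Tara ∩ Teo ∩ Tomás ∩ Hamid: 08:30-10:30, 13:30-14:00, 16:00-20:30.
Maria ∩ Tara ∩ Teo ∩ Tomás ∩ Hamid ∩ Noa: 08:30-10:30, 16:30-18:30, 19:00-20:30.
The first common window of at least 90 minutes is 08:30-10:30, so the earliest start is 08:30.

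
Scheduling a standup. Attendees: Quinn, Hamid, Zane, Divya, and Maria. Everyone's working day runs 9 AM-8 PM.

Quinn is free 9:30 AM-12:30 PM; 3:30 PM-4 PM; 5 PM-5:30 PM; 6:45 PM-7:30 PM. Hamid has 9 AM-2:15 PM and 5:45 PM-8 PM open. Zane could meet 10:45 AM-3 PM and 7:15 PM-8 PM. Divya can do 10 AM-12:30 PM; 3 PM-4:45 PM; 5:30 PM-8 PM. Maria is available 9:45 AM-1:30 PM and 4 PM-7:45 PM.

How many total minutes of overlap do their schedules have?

120

Quinn ∩ Hamid: 09:30-12:30, 18:45-19:30.
Quinn ∩ Hamid ∩ Zane: 10:45-12:30, 19:15-19:30.
Quinn ∩ Hamid ∩ Zane ∩ Divya: 10:45-12:30, 19:15-19:30.
Quinn ∩ Hamid ∩ Zane ∩ Divya ∩ Maria: 10:45-12:30, 19:15-19:30.
Those are the intersection windows.
Summing the common windows: 105 + 15 = 120 minutes.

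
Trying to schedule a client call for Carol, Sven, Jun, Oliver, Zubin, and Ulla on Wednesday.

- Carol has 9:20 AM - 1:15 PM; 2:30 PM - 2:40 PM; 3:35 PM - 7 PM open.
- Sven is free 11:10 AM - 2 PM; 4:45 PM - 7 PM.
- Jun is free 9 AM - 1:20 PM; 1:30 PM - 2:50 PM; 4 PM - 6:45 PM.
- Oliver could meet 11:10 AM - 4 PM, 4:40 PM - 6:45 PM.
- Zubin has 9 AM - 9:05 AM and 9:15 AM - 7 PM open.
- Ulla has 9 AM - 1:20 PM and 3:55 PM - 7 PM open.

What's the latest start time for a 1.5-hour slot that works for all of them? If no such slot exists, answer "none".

17:15

Carol ∩ Sven: 11:10-13:15, 16:45-19:00.
Carol ∩ Sven ∩ Jun: 11:10-13:15, 16:45-18:45.
Carol ∩ Sven ∩ Jun ∩ Oliver: 11:10-13:15, 16:45-18:45.
Carol ∩ Sven ∩ Jun ∩ Oliver ∩ Zubin: 11:10-13:15, 16:45-18:45.
Carol ∩ Sven ∩ Jun ∩ Oliver ∩ Zubin ∩ Ulla: 11:10-13:15, 16:45-18:45.
The last common window of at least 90 minutes is 16:45-18:45; a 90-minute meeting can start as late as 17:15 and still end by 18:45.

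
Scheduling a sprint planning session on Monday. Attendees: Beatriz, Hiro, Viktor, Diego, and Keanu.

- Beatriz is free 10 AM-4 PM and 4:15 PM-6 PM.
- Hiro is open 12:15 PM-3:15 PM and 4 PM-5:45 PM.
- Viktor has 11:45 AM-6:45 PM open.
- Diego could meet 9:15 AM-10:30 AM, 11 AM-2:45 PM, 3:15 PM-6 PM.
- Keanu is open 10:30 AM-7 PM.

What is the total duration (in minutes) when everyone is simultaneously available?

240

Beatriz ∩ Hiro: 12:15-15:15, 16:15-17:45.
Beatriz ∩ Hiro ∩ Viktor: 12:15-15:15, 16:15-17:45.
Beatriz ∩ Hiro ∩ Viktor ∩ Diego: 12:15-14:45, 16:15-17:45.
Beatriz ∩ Hiro ∩ Viktor ∩ Diego ∩ Keanu: 12:15-14:45, 16:15-17:45.
Summing the common windows: 150 + 90 = 240 minutes.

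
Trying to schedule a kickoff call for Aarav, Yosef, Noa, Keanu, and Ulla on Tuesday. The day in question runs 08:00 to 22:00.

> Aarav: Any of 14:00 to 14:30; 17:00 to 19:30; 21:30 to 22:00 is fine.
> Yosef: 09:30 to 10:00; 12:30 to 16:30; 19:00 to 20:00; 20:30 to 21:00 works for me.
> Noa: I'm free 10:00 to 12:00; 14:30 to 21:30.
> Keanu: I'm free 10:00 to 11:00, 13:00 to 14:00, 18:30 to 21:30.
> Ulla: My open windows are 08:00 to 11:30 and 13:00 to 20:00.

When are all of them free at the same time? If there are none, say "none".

Aarav ∩ Yosef: 14:00-14:30, 19:00-19:30.
Aarav ∩ Yosef ∩ Noa: 19:00-19:30.
Aarav ∩ Yosef ∩ Noa ∩ Keanu: 19:00-19:30.
Aarav ∩ Yosef ∩ Noa ∩ Keanu ∩ Ulla: 19:00-19:30.

19:00-19:30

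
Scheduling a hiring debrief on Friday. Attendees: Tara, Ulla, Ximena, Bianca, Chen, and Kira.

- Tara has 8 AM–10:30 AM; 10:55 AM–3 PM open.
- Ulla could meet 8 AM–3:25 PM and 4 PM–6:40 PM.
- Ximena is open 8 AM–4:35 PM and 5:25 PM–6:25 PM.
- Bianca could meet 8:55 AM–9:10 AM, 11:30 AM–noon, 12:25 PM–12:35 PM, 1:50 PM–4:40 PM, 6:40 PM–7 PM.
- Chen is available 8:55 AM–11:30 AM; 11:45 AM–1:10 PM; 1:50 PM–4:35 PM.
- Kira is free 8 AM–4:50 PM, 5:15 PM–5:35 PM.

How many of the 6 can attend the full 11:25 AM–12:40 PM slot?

4

Tara, Ulla, Ximena, and Kira can make the full 11:25-12:40 slot — that's 4.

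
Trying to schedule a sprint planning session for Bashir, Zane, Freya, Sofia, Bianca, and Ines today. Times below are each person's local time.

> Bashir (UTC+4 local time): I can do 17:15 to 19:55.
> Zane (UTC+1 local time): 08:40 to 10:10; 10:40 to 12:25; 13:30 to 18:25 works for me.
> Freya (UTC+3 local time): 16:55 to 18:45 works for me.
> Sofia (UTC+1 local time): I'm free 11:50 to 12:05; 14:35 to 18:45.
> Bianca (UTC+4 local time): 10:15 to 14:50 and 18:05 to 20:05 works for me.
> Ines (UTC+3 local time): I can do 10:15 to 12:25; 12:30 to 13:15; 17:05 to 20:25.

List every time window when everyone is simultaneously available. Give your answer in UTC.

Bashir in UTC: 13:15-15:55 (subtract 4h to convert from UTC+4).
Zane in UTC: 07:40-09:10, 09:40-11:25, 12:30-17:25 (subtract 1h to convert from UTC+1).
Freya in UTC: 13:55-15:45 (subtract 3h to convert from UTC+3).
Sofia in UTC: 10:50-11:05, 13:35-17:45 (subtract 1h to convert from UTC+1).
Bianca in UTC: 06:15-10:50, 14:05-16:05 (subtract 4h to convert from UTC+4).
Ines in UTC: 07:15-09:25, 09:30-10:15, 14:05-17:25 (subtract 3h to convert from UTC+3).
Bashir ∩ Zane: 13:15-15:55.
Bashir ∩ Zane ∩ Freya: 13:55-15:45.
Bashir ∩ Zane ∩ Freya ∩ Sofia: 13:55-15:45.
Bashir ∩ Zane ∩ Freya ∩ Sofia ∩ Bianca: 14:05-15:45.
Bashir ∩ Zane ∩ Freya ∩ Sofia ∩ Bianca ∩ Ines: 14:05-15:45.

14:05-15:45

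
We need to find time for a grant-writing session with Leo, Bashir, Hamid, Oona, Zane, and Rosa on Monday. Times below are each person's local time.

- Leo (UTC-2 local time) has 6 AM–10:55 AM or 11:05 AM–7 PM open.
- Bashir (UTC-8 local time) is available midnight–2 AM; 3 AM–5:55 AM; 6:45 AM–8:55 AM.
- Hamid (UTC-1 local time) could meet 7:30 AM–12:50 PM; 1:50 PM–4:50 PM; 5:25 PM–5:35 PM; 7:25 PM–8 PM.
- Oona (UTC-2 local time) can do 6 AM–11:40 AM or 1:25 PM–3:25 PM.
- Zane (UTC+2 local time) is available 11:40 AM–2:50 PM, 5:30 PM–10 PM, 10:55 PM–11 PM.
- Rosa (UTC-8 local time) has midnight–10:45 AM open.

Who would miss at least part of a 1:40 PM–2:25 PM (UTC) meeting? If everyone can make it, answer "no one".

Leo in UTC: 08:00-12:55, 13:05-21:00 (add 2h to convert from UTC-2).
Bashir in UTC: 08:00-10:00, 11:00-13:55, 14:45-16:55 (add 8h to convert from UTC-8).
Hamid in UTC: 08:30-13:50, 14:50-17:50, 18:25-18:35, 20:25-21:00 (add 1h to convert from UTC-1).
Oona in UTC: 08:00-13:40, 15:25-17:25 (add 2h to convert from UTC-2).
Zane in UTC: 09:40-12:50, 15:30-20:00, 20:55-21:00 (subtract 2h to convert from UTC+2).
Rosa in UTC: 08:00-18:45 (add 8h to convert from UTC-8).
Leo: free for 13:40-14:25. Bashir: not fully free for 13:40-14:25. Hamid: not fully free for 13:40-14:25. Oona: not fully free for 13:40-14:25. Zane: not fully free for 13:40-14:25. Rosa: free for 13:40-14:25.

Bashir, Hamid, Oona, Zane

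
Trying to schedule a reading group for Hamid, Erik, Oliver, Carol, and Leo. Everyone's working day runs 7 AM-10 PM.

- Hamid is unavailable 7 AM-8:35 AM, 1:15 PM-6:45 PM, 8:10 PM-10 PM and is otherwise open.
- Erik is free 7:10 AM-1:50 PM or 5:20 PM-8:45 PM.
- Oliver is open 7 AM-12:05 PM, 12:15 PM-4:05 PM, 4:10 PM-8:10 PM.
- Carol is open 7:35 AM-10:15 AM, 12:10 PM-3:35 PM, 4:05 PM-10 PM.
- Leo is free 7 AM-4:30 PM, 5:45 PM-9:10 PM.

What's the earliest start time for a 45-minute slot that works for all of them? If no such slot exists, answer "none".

08:35

Hamid free: 08:35-13:15, 18:45-20:10 (invert busy blocks within the working day).
Erik free: 07:10-13:50, 17:20-20:45.
Oliver free: 07:00-12:05, 12:15-16:05, 16:10-20:10.
Carol free: 07:35-10:15, 12:10-15:35, 16:05-22:00.
Leo free: 07:00-16:30, 17:45-21:10.
Hamid ∩ Erik: 08:35-13:15, 18:45-20:10.
Hamid ∩ Erik ∩ Oliver: 08:35-12:05, 12:15-13:15, 18:45-20:10.
Hamid ∩ Erik ∩ Oliver ∩ Carol: 08:35-10:15, 12:15-13:15, 18:45-20:10.
Hamid ∩ Erik ∩ Oliver ∩ Carol ∩ Leo: 08:35-10:15, 12:15-13:15, 18:45-20:10.
The first common window of at least 45 minutes is 08:35-10:15, so the earliest start is 08:35.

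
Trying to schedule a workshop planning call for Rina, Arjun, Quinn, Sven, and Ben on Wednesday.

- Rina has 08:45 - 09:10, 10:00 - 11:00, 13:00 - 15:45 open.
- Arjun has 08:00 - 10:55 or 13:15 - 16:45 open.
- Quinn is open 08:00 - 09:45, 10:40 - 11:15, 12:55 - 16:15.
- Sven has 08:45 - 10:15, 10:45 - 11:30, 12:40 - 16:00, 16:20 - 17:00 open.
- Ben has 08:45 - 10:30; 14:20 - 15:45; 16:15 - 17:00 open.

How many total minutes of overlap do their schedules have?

Rina ∩ Arjun: 08:45-09:10, 10:00-10:55, 13:15-15:45.
Rina ∩ Arjun ∩ Quinn: 08:45-09:10, 10:40-10:55, 13:15-15:45.
Rina ∩ Arjun ∩ Quinn ∩ Sven: 08:45-09:10, 10:45-10:55, 13:15-15:45.
Rina ∩ Arjun ∩ Quinn ∩ Sven ∩ Ben: 08:45-09:10, 14:20-15:45.
Those are the intersection windows.
Summing the common windows: 25 + 85 = 110 minutes.

110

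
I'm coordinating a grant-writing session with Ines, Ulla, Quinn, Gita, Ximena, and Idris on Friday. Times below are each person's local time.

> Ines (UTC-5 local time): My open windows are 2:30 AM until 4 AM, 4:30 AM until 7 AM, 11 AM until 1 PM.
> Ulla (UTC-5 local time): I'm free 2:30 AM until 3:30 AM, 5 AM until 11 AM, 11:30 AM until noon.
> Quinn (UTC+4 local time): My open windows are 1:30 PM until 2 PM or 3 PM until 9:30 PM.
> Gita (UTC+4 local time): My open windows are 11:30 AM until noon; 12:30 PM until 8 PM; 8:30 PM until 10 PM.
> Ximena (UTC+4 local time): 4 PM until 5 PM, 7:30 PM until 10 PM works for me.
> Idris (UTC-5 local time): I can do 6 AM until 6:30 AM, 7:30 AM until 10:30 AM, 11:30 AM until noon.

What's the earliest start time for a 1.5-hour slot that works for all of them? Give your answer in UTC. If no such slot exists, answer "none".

none

Ines in UTC: 07:30-09:00, 09:30-12:00, 16:00-18:00 (add 5h to convert from UTC-5).
Ulla in UTC: 07:30-08:30, 10:00-16:00, 16:30-17:00 (add 5h to convert from UTC-5).
Quinn in UTC: 09:30-10:00, 11:00-17:30 (subtract 4h to convert from UTC+4).
Gita in UTC: 07:30-08:00, 08:30-16:00, 16:30-18:00 (subtract 4h to convert from UTC+4).
Ximena in UTC: 12:00-13:00, 15:30-18:00 (subtract 4h to convert from UTC+4).
Idris in UTC: 11:00-11:30, 12:30-15:30, 16:30-17:00 (add 5h to convert from UTC-5).
Ines ∩ Ulla: 07:30-08:30, 10:00-12:00, 16:30-17:00.
Ines ∩ Ulla ∩ Quinn: 11:00-12:00, 16:30-17:00.
Ines ∩ Ulla ∩ Quinn ∩ Gita: 11:00-12:00, 16:30-17:00.
Ines ∩ Ulla ∩ Quinn ∩ Gita ∩ Ximena: 16:30-17:00.
Ines ∩ Ulla ∩ Quinn ∩ Gita ∩ Ximena ∩ Idris: 16:30-17:00.
So the common availability across everyone is 16:30-17:00.
No common window is at least 90 minutes long.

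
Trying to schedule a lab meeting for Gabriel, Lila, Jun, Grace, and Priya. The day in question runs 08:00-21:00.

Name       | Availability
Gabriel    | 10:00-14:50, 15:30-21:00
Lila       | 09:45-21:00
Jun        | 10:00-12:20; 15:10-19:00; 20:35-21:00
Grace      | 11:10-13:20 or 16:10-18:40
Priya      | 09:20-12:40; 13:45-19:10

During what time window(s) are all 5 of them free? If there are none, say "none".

11:10-12:20, 16:10-18:40

Gabriel ∩ Lila: 10:00-14:50, 15:30-21:00.
Gabriel ∩ Lila ∩ Jun: 10:00-12:20, 15:30-19:00, 20:35-21:00.
Gabriel ∩ Lila ∩ Jun ∩ Grace: 11:10-12:20, 16:10-18:40.
Gabriel ∩ Lila ∩ Jun ∩ Grace ∩ Priya: 11:10-12:20, 16:10-18:40.
Those are the intersection windows.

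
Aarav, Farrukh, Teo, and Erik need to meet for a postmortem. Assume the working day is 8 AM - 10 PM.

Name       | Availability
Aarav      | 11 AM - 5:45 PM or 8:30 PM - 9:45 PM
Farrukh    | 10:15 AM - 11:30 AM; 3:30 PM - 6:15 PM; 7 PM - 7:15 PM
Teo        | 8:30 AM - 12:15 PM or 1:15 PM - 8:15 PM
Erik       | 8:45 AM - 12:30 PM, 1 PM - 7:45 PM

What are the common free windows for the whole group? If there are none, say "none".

Aarav ∩ Farrukh: 11:00-11:30, 15:30-17:45.
Aarav ∩ Farrukh ∩ Teo: 11:00-11:30, 15:30-17:45.
Aarav ∩ Farrukh ∩ Teo ∩ Erik: 11:00-11:30, 15:30-17:45.

11:00-11:30, 15:30-17:45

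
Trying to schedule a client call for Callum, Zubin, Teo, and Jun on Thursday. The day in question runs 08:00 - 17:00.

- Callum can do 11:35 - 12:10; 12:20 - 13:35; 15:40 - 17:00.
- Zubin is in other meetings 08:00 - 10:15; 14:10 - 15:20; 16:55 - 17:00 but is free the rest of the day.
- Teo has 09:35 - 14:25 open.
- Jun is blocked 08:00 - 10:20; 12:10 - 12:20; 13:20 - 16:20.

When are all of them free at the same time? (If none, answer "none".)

Callum free: 11:35-12:10, 12:20-13:35, 15:40-17:00.
Zubin free: 10:15-14:10, 15:20-16:55 (invert busy blocks within the working day).
Teo free: 09:35-14:25.
Jun free: 10:20-12:10, 12:20-13:20, 16:20-17:00 (invert busy blocks within the working day).
Callum ∩ Zubin: 11:35-12:10, 12:20-13:35, 15:40-16:55.
Callum ∩ Zubin ∩ Teo: 11:35-12:10, 12:20-13:35.
Callum ∩ Zubin ∩ Teo ∩ Jun: 11:35-12:10, 12:20-13:20.

11:35-12:10, 12:20-13:20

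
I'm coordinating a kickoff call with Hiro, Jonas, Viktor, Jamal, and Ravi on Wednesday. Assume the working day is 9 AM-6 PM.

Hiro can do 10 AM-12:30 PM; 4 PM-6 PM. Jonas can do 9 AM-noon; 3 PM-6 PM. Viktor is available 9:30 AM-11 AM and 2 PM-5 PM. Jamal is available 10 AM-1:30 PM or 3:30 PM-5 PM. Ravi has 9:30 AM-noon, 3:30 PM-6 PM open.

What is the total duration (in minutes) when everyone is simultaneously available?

120

Hiro ∩ Jonas: 10:00-12:00, 16:00-18:00.
Hiro ∩ Jonas ∩ Viktor: 10:00-11:00, 16:00-17:00.
Hiro ∩ Jonas ∩ Viktor ∩ Jamal: 10:00-11:00, 16:00-17:00.
Hiro ∩ Jonas ∩ Viktor ∩ Jamal ∩ Ravi: 10:00-11:00, 16:00-17:00.
So the common availability across everyone is 10:00-11:00, 16:00-17:00.
Summing the common windows: 60 + 60 = 120 minutes.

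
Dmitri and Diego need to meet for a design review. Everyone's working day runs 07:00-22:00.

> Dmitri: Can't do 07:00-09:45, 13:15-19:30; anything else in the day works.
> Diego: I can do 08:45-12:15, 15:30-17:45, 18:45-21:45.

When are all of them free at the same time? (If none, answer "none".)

Dmitri free: 09:45-13:15, 19:30-22:00 (invert busy blocks within the working day).
Diego free: 08:45-12:15, 15:30-17:45, 18:45-21:45.
Dmitri ∩ Diego: 09:45-12:15, 19:30-21:45.
Those are the intersection windows.

09:45-12:15, 19:30-21:45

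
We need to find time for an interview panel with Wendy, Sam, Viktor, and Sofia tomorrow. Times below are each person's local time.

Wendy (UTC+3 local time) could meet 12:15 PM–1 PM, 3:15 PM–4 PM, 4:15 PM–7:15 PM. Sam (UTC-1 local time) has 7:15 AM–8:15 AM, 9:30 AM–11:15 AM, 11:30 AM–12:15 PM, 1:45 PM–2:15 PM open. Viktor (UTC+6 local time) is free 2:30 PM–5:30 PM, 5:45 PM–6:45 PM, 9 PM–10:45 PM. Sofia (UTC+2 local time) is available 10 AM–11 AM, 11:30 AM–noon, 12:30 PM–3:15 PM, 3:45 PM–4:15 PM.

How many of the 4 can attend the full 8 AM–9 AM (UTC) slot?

1

Wendy in UTC: 09:15-10:00, 12:15-13:00, 13:15-16:15 (subtract 3h to convert from UTC+3).
Sam in UTC: 08:15-09:15, 10:30-12:15, 12:30-13:15, 14:45-15:15 (add 1h to convert from UTC-1).
Viktor in UTC: 08:30-11:30, 11:45-12:45, 15:00-16:45 (subtract 6h to convert from UTC+6).
Sofia in UTC: 08:00-09:00, 09:30-10:00, 10:30-13:15, 13:45-14:15 (subtract 2h to convert from UTC+2).
Sofia can make the full 08:00-09:00 slot — that's 1.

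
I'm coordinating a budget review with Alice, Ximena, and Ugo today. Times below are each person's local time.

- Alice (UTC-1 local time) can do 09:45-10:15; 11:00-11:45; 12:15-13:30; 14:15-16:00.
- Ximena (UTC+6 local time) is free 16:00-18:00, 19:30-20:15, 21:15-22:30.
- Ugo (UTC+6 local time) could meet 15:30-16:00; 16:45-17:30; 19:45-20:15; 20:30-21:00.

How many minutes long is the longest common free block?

30

Alice in UTC: 10:45-11:15, 12:00-12:45, 13:15-14:30, 15:15-17:00 (add 1h to convert from UTC-1).
Ximena in UTC: 10:00-12:00, 13:30-14:15, 15:15-16:30 (subtract 6h to convert from UTC+6).
Ugo in UTC: 09:30-10:00, 10:45-11:30, 13:45-14:15, 14:30-15:00 (subtract 6h to convert from UTC+6).
Alice ∩ Ximena: 10:45-11:15, 13:30-14:15, 15:15-16:30.
Alice ∩ Ximena ∩ Ugo: 10:45-11:15, 13:45-14:15.
The longest is 10:45-11:15 at 30 minutes.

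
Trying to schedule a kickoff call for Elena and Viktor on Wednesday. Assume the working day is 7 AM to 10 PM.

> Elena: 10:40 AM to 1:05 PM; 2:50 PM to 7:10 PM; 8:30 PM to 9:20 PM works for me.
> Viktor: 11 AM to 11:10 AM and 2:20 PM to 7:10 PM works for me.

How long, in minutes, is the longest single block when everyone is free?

Elena ∩ Viktor: 11:00-11:10, 14:50-19:10.
The longest is 14:50-19:10 at 260 minutes.

260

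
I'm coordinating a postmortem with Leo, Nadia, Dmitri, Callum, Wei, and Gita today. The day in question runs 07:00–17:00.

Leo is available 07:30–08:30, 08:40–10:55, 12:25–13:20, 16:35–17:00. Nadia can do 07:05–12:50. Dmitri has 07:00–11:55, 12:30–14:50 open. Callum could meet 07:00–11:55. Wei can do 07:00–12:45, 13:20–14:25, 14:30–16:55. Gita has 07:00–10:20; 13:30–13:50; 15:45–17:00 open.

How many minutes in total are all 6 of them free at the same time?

160

Leo ∩ Nadia: 07:30-08:30, 08:40-10:55, 12:25-12:50.
Leo ∩ Nadia ∩ Dmitri: 07:30-08:30, 08:40-10:55, 12:30-12:50.
Leo ∩ Nadia ∩ Dmitri ∩ Callum: 07:30-08:30, 08:40-10:55.
Leo ∩ Nadia ∩ Dmitri ∩ Callum ∩ Wei: 07:30-08:30, 08:40-10:55.
Leo ∩ Nadia ∩ Dmitri ∩ Callum ∩ Wei ∩ Gita: 07:30-08:30, 08:40-10:20.
Summing the common windows: 60 + 100 = 160 minutes.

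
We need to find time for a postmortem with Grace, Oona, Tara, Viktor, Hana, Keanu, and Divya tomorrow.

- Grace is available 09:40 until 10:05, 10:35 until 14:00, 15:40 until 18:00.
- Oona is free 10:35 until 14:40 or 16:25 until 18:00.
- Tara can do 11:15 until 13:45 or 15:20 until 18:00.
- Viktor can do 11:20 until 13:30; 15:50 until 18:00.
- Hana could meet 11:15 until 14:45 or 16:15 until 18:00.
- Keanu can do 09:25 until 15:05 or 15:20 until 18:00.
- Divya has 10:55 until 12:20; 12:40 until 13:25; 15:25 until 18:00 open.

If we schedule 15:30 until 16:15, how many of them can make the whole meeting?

Tara, Keanu, and Divya can make the full 15:30-16:15 slot — that's 3.

3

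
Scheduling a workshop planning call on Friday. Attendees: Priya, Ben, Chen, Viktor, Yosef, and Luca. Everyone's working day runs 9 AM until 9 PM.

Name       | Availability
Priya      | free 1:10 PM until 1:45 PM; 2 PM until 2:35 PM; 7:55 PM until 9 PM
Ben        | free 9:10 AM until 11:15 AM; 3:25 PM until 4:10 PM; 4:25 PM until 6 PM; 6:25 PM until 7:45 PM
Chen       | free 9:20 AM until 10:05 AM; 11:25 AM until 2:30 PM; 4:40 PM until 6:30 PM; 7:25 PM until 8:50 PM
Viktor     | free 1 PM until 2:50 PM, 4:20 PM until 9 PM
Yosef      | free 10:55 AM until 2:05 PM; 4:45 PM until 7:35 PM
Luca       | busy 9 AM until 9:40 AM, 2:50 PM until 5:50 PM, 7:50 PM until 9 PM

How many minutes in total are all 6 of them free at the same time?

0

Priya free: 13:10-13:45, 14:00-14:35, 19:55-21:00.
Ben free: 09:10-11:15, 15:25-16:10, 16:25-18:00, 18:25-19:45.
Chen free: 09:20-10:05, 11:25-14:30, 16:40-18:30, 19:25-20:50.
Viktor free: 13:00-14:50, 16:20-21:00.
Yosef free: 10:55-14:05, 16:45-19:35.
Luca free: 09:40-14:50, 17:50-19:50 (invert busy blocks within the working day).
Priya ∩ Ben: ∅.
Priya ∩ Ben ∩ Chen: ∅.
Priya ∩ Ben ∩ Chen ∩ Viktor: ∅.
Priya ∩ Ben ∩ Chen ∩ Viktor ∩ Yosef: ∅.
Priya ∩ Ben ∩ Chen ∩ Viktor ∩ Yosef ∩ Luca: ∅.
There is no time when everyone is free.
There is no common window, so the total is 0 minutes.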